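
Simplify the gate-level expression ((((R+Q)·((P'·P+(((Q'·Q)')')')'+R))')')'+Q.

R'+Q

((((R+Q)·((P'·P+(((Q'·Q)')')')'+R))')')'+Q
= ((((R+Q)·(((((Q'·Q)')')')'+R))')')'+Q   — complement / identity
= ((((R+Q)·(((Q'·Q)')'+R))')')'+Q   — double negation
= ((R+Q)·(((Q'·Q)')'+R))'+Q   — double negation
= ((R+Q)·(Q'·Q+R))'+Q   — double negation
= ((R+Q)·R)'+Q   — complement / identity
= R'+Q   — absorption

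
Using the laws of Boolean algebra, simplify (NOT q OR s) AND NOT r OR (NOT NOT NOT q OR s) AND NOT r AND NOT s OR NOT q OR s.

(NOT q OR s) AND NOT r OR (NOT NOT NOT q OR s) AND NOT r AND NOT s OR NOT q OR s
= (NOT q OR s) AND NOT r OR (NOT q OR s) AND NOT r AND NOT s OR NOT q OR s
= (NOT q OR s) AND NOT r OR NOT q OR s
= NOT q OR s

NOT q OR s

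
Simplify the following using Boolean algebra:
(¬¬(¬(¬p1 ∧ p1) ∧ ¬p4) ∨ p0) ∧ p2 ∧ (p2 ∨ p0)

(¬¬(¬(¬p1 ∧ p1) ∧ ¬p4) ∨ p0) ∧ p2 ∧ (p2 ∨ p0)
= (¬(¬p1 ∧ p1 ∨ p4) ∨ p0) ∧ p2 ∧ (p2 ∨ p0)   [De Morgan]
= (¬p4 ∨ p0) ∧ p2 ∧ (p2 ∨ p0)   [complement / identity]
= (¬p4 ∨ p0) ∧ p2   [absorption]

(¬p4 ∨ p0) ∧ p2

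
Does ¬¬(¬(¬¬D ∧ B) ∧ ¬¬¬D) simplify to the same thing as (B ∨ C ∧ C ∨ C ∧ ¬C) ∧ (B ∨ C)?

No

E1: ¬¬(¬(¬¬D ∧ B) ∧ ¬¬¬D)
    = ¬(¬¬D ∧ B ∨ ¬¬D)
    = ¬¬¬D
    = ¬D
E2: (B ∨ C ∧ C ∨ C ∧ ¬C) ∧ (B ∨ C)
    = (B ∨ C ∨ C ∧ ¬C) ∧ (B ∨ C)
    = (B ∨ C) ∧ (B ∨ C)
    = B ∨ C
These differ: at B=1, C=0, D=1, E1 = 0 but E2 = 1.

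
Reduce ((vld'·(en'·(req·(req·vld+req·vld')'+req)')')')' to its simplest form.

((vld'·(en'·(req·(req·vld+req·vld')'+req)')')')'
= ((vld'·(en'·(req·req'+req)')')')'   (distribution)
= ((vld'·(en+req·req'+req))')'   (De Morgan)
= vld'·(en+req·req'+req)   (double negation)
= vld'·(en+req)   (complement / identity)

vld'·(en+req)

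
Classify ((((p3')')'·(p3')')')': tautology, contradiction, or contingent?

((((p3')')'·(p3')')')'
= ((p3')'+p3')'   — De Morgan
= p3'·p3   — De Morgan
= 0   — complement

contradiction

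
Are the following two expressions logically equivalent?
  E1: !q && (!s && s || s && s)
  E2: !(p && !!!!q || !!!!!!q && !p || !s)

Yes

E1: !q && (!s && s || s && s)
    = !q && s   [distribution]
E2: !(p && !!!!q || !!!!!!q && !p || !s)
    = !(p && !!!!q || !!!!q && !p || !s)   [double negation]
    = !(!!!!q || !s)   [distribution]
    = !!!q && s   [De Morgan]
    = !q && s   [double negation]
Both reduce to !q && s, so they are equivalent.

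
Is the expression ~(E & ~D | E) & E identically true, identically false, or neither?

~(E & ~D | E) & E
= ~E & E   (absorption)
= 0   (complement)

identically false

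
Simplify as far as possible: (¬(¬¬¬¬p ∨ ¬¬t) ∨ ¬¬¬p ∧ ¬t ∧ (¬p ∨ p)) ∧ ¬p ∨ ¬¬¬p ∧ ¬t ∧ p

(¬(¬¬¬¬p ∨ ¬¬t) ∨ ¬¬¬p ∧ ¬t ∧ (¬p ∨ p)) ∧ ¬p ∨ ¬¬¬p ∧ ¬t ∧ p
= (¬(¬¬¬¬p ∨ ¬¬t) ∨ ¬¬¬p ∧ ¬t) ∧ ¬p ∨ ¬¬¬p ∧ ¬t ∧ p   [complement / identity]
= (¬¬¬p ∧ ¬t ∨ ¬¬¬p ∧ ¬t) ∧ ¬p ∨ ¬¬¬p ∧ ¬t ∧ p   [De Morgan]
= ¬¬¬p ∧ ¬t ∧ ¬p ∨ ¬¬¬p ∧ ¬t ∧ p   [idempotence]
= ¬¬¬p ∧ ¬t   [distribution]
= ¬p ∧ ¬t   [double negation]

¬p ∧ ¬t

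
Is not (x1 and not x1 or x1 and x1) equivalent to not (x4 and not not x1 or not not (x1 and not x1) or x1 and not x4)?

Yes

E1: not (x1 and not x1 or x1 and x1)
    = not x1   (distribution)
E2: not (x4 and not not x1 or not not (x1 and not x1) or x1 and not x4)
    = not (x4 and not not x1 or x1 and not x1 or x1 and not x4)   (double negation)
    = not (x4 and x1 or x1 and not x1 or x1 and not x4)   (double negation)
    = not (x4 and x1 or x1 and not x4)   (complement / identity)
    = not x1   (distribution)
Both reduce to not x1, so they are equivalent.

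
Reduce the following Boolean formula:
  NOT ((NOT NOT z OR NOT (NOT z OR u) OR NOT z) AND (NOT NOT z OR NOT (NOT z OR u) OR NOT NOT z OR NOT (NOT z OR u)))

NOT ((NOT NOT z OR NOT (NOT z OR u) OR NOT z) AND (NOT NOT z OR NOT (NOT z OR u) OR NOT NOT z OR NOT (NOT z OR u)))
= NOT ((NOT NOT z OR NOT (NOT z OR u) OR NOT z) AND (NOT NOT z OR NOT (NOT z OR u)))   — idempotence
= NOT (NOT NOT z OR NOT (NOT z OR u))   — absorption
= NOT z AND (NOT z OR u)   — De Morgan
= NOT z   — absorption

NOT z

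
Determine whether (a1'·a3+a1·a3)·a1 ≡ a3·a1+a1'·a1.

E1: (a1'·a3+a1·a3)·a1
    = a3·a1   [distribution]
E2: a3·a1+a1'·a1
    = a3·a1   [complement / identity]
Both reduce to a3·a1, so they are equivalent.

Yes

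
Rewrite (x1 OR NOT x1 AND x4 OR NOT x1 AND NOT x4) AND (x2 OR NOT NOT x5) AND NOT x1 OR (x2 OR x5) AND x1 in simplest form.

(x1 OR NOT x1 AND x4 OR NOT x1 AND NOT x4) AND (x2 OR NOT NOT x5) AND NOT x1 OR (x2 OR x5) AND x1
= (x1 OR NOT x1) AND (x2 OR NOT NOT x5) AND NOT x1 OR (x2 OR x5) AND x1   — distribution
= (x1 OR NOT x1) AND (x2 OR x5) AND NOT x1 OR (x2 OR x5) AND x1   — double negation
= (x2 OR x5) AND NOT x1 OR (x2 OR x5) AND x1   — complement / identity
= x2 OR x5   — distribution

x2 OR x5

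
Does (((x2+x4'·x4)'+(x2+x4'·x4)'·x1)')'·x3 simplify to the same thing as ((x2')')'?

No

E1: (((x2+x4'·x4)'+(x2+x4'·x4)'·x1)')'·x3
    = ((x2+x4'·x4)'+(x2+x4'·x4)'·x1)·x3   — double negation
    = (x2+x4'·x4)'·x3   — absorption
    = x2'·x3   — complement / identity
E2: ((x2')')'
    = x2'   — double negation
These differ: at x1=0, x2=0, x3=0, x4=0, E1 = 0 but E2 = 1.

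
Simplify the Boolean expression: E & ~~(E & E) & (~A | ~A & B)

E & ~~(E & E) & (~A | ~A & B)
= E & ~~E & (~A | ~A & B)   (idempotence)
= E & ~~E & ~A   (absorption)
= E & E & ~A   (double negation)
= E & ~A   (idempotence)

E & ~A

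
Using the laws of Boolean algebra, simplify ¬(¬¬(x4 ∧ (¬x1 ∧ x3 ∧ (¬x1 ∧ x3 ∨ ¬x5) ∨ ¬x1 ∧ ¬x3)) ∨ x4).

¬(¬¬(x4 ∧ (¬x1 ∧ x3 ∧ (¬x1 ∧ x3 ∨ ¬x5) ∨ ¬x1 ∧ ¬x3)) ∨ x4)
= ¬(¬¬(x4 ∧ (¬x1 ∧ x3 ∨ ¬x1 ∧ ¬x3)) ∨ x4)   [absorption]
= ¬(¬¬(x4 ∧ ¬x1) ∨ x4)   [distribution]
= ¬(x4 ∧ ¬x1 ∨ x4)   [double negation]
= ¬x4   [absorption]

¬x4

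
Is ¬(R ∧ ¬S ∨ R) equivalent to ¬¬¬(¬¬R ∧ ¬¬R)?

E1: ¬(R ∧ ¬S ∨ R)
    = ¬R   [absorption]
E2: ¬¬¬(¬¬R ∧ ¬¬R)
    = ¬(¬¬R ∧ ¬¬R)   [double negation]
    = ¬R ∨ ¬R   [De Morgan]
    = ¬R   [idempotence]
Both reduce to ¬R, so they are equivalent.

Yes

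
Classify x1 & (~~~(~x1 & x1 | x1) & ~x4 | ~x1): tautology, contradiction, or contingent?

contradiction

x1 & (~~~(~x1 & x1 | x1) & ~x4 | ~x1)
= x1 & (~~~x1 & ~x4 | ~x1)   [complement / identity]
= x1 & (~x1 & ~x4 | ~x1)   [double negation]
= x1 & ~x1   [absorption]
= 0   [complement]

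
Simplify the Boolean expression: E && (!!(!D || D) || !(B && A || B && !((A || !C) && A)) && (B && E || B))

E

E && (!!(!D || D) || !(B && A || B && !((A || !C) && A)) && (B && E || B))
= E && (!!(!D || D) || !(B && A || B && !A) && (B && E || B))   — absorption
= E && (!!(!D || D) || !(B && A || B && !A) && B)   — absorption
= E && (!!(!D || D) || !B && B)   — distribution
= E && (!D || D || !B && B)   — double negation
= E && (!D || D)   — complement / identity
= E   — complement / identity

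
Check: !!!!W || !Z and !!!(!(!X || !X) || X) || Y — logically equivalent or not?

No

E1: !!!!W || !Z
    = !!W || !Z   (double negation)
    = W || !Z   (double negation)
E2: !!!(!(!X || !X) || X) || Y
    = !!!(X && X || X) || Y   (De Morgan)
    = !!!(X || X) || Y   (idempotence)
    = !!!X || Y   (idempotence)
    = !X || Y   (double negation)
These differ: at W=0, X=1, Y=0, Z=0, E1 = 1 but E2 = 0.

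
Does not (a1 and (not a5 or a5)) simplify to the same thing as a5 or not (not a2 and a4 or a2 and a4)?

No

E1: not (a1 and (not a5 or a5))
    = not a1   [complement / identity]
E2: a5 or not (not a2 and a4 or a2 and a4)
    = a5 or not a4   [distribution]
These differ: at a1=1, a2=0, a4=1, a5=1, E1 = 0 but E2 = 1.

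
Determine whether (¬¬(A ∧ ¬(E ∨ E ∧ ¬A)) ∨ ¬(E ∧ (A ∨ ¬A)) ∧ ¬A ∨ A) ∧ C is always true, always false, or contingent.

(¬¬(A ∧ ¬(E ∨ E ∧ ¬A)) ∨ ¬(E ∧ (A ∨ ¬A)) ∧ ¬A ∨ A) ∧ C
= (A ∧ ¬(E ∨ E ∧ ¬A) ∨ ¬(E ∧ (A ∨ ¬A)) ∧ ¬A ∨ A) ∧ C   [double negation]
= (A ∧ ¬E ∨ ¬(E ∧ (A ∨ ¬A)) ∧ ¬A ∨ A) ∧ C   [absorption]
= (A ∧ ¬E ∨ ¬E ∧ ¬A ∨ A) ∧ C   [complement / identity]
= (¬E ∨ A) ∧ C   [distribution]
This depends on A, C, E, so it is not a constant.

contingent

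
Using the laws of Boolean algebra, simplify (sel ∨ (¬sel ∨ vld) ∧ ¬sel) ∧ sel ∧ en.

(sel ∨ (¬sel ∨ vld) ∧ ¬sel) ∧ sel ∧ en
= (sel ∨ ¬sel) ∧ sel ∧ en   [absorption]
= sel ∧ en   [complement / identity]

sel ∧ en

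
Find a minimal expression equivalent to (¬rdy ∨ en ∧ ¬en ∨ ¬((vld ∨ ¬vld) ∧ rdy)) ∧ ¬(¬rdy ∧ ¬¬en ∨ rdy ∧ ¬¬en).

¬rdy ∧ ¬en

(¬rdy ∨ en ∧ ¬en ∨ ¬((vld ∨ ¬vld) ∧ rdy)) ∧ ¬(¬rdy ∧ ¬¬en ∨ rdy ∧ ¬¬en)
= (¬rdy ∨ ¬((vld ∨ ¬vld) ∧ rdy)) ∧ ¬(¬rdy ∧ ¬¬en ∨ rdy ∧ ¬¬en)   — complement / identity
= (¬rdy ∨ ¬rdy) ∧ ¬(¬rdy ∧ ¬¬en ∨ rdy ∧ ¬¬en)   — complement / identity
= ¬rdy ∧ ¬(¬rdy ∧ ¬¬en ∨ rdy ∧ ¬¬en)   — idempotence
= ¬rdy ∧ ¬¬¬en   — distribution
= ¬rdy ∧ ¬en   — double negation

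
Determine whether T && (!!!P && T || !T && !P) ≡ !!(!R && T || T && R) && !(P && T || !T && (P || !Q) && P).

Yes

E1: T && (!!!P && T || !T && !P)
    = T && (!P && T || !T && !P)   — double negation
    = T && !P   — distribution
E2: !!(!R && T || T && R) && !(P && T || !T && (P || !Q) && P)
    = !!(!R && T || T && R) && !(P && T || !T && P)   — absorption
    = (!R && T || T && R) && !(P && T || !T && P)   — double negation
    = (!R && T || T && R) && !P   — distribution
    = T && !P   — distribution
Both reduce to T && !P, so they are equivalent.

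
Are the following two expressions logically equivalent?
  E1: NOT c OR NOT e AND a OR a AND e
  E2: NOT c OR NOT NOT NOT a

E1: NOT c OR NOT e AND a OR a AND e
    = NOT c OR a   — distribution
E2: NOT c OR NOT NOT NOT a
    = NOT c OR NOT a   — double negation
These differ: at a=0, c=1, e=0, E1 = 0 but E2 = 1.

No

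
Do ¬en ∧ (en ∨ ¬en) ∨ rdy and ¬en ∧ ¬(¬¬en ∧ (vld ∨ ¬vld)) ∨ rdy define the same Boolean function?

E1: ¬en ∧ (en ∨ ¬en) ∨ rdy
    = ¬en ∨ rdy   (complement / identity)
E2: ¬en ∧ ¬(¬¬en ∧ (vld ∨ ¬vld)) ∨ rdy
    = ¬en ∧ ¬¬¬en ∨ rdy   (complement / identity)
    = ¬en ∧ ¬en ∨ rdy   (double negation)
    = ¬en ∨ rdy   (idempotence)
Both reduce to ¬en ∨ rdy, so they are equivalent.

Yes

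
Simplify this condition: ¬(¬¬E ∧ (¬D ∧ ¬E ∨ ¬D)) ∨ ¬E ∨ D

¬E ∨ D

¬(¬¬E ∧ (¬D ∧ ¬E ∨ ¬D)) ∨ ¬E ∨ D
= ¬(¬¬E ∧ ¬D) ∨ ¬E ∨ D   [absorption]
= ¬E ∨ D ∨ ¬E ∨ D   [De Morgan]
= ¬E ∨ D   [idempotence]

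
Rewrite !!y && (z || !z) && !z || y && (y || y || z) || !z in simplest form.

y || !z

!!y && (z || !z) && !z || y && (y || y || z) || !z
= !!y && (z || !z) && !z || y && (y || z) || !z   [idempotence]
= !!y && (z || !z) && !z || y || !z   [absorption]
= y && (z || !z) && !z || y || !z   [double negation]
= y && !z || y || !z   [complement / identity]
= y || !z   [absorption]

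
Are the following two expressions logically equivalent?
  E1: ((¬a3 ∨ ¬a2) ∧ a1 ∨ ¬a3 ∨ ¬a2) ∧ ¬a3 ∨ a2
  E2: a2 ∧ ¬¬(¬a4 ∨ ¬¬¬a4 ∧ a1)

E1: ((¬a3 ∨ ¬a2) ∧ a1 ∨ ¬a3 ∨ ¬a2) ∧ ¬a3 ∨ a2
    = (¬a3 ∨ ¬a2) ∧ ¬a3 ∨ a2
    = ¬a3 ∨ a2
E2: a2 ∧ ¬¬(¬a4 ∨ ¬¬¬a4 ∧ a1)
    = a2 ∧ ¬¬(¬a4 ∨ ¬a4 ∧ a1)
    = a2 ∧ ¬¬¬a4
    = a2 ∧ ¬a4
These differ: at a1=0, a2=0, a3=0, a4=1, E1 = 1 but E2 = 0.

No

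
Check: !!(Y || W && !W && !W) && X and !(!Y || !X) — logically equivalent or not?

E1: !!(Y || W && !W && !W) && X
    = (Y || W && !W && !W) && X
    = (Y || W && !W) && X
    = Y && X
E2: !(!Y || !X)
    = Y && X
Both reduce to Y && X, so they are equivalent.

Yes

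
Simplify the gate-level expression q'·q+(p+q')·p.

q'·q+(p+q')·p
= q'·q+p   — absorption
= p   — complement / identity

p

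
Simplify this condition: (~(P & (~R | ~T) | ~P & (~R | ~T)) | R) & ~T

R & ~T

(~(P & (~R | ~T) | ~P & (~R | ~T)) | R) & ~T
= (~(~R | ~T) | R) & ~T   (distribution)
= (R & T | R) & ~T   (De Morgan)
= R & ~T   (absorption)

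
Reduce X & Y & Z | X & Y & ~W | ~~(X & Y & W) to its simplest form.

X & Y

X & Y & Z | X & Y & ~W | ~~(X & Y & W)
= X & Y & Z | X & Y & ~W | X & Y & W   (double negation)
= X & Y & Z | X & Y   (distribution)
= X & Y   (absorption)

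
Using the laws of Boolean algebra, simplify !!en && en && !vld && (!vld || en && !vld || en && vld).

!!en && en && !vld && (!vld || en && !vld || en && vld)
= !!en && en && !vld && (!vld || en)
= en && en && !vld && (!vld || en)
= en && !vld && (!vld || en)
= en && !vld

en && !vld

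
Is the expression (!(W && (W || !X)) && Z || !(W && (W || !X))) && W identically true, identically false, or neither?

identically false

(!(W && (W || !X)) && Z || !(W && (W || !X))) && W
= !(W && (W || !X)) && W
= !W && W
= false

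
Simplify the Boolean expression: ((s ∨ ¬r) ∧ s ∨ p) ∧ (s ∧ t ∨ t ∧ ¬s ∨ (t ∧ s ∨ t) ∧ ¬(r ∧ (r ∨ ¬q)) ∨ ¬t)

((s ∨ ¬r) ∧ s ∨ p) ∧ (s ∧ t ∨ t ∧ ¬s ∨ (t ∧ s ∨ t) ∧ ¬(r ∧ (r ∨ ¬q)) ∨ ¬t)
= ((s ∨ ¬r) ∧ s ∨ p) ∧ (s ∧ t ∨ t ∧ ¬s ∨ t ∧ ¬(r ∧ (r ∨ ¬q)) ∨ ¬t)   (absorption)
= ((s ∨ ¬r) ∧ s ∨ p) ∧ (s ∧ t ∨ t ∧ ¬s ∨ t ∧ ¬r ∨ ¬t)   (absorption)
= (s ∨ p) ∧ (s ∧ t ∨ t ∧ ¬s ∨ t ∧ ¬r ∨ ¬t)   (absorption)
= (s ∨ p) ∧ (t ∨ t ∧ ¬r ∨ ¬t)   (distribution)
= (s ∨ p) ∧ (t ∨ ¬t)   (absorption)
= s ∨ p   (complement / identity)

s ∨ p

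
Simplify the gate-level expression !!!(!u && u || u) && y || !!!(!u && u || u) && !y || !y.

!!!(!u && u || u) && y || !!!(!u && u || u) && !y || !y
= !!!(!u && u || u) || !y   — distribution
= !!!u || !y   — complement / identity
= !u || !y   — double negation

!u || !y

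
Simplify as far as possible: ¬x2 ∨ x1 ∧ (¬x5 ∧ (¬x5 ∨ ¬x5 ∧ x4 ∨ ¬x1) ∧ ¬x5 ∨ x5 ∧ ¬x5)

¬x2 ∨ x1 ∧ ¬x5

¬x2 ∨ x1 ∧ (¬x5 ∧ (¬x5 ∨ ¬x5 ∧ x4 ∨ ¬x1) ∧ ¬x5 ∨ x5 ∧ ¬x5)
= ¬x2 ∨ x1 ∧ (¬x5 ∧ (¬x5 ∨ ¬x1) ∧ ¬x5 ∨ x5 ∧ ¬x5)   (absorption)
= ¬x2 ∨ x1 ∧ (¬x5 ∧ ¬x5 ∨ x5 ∧ ¬x5)   (absorption)
= ¬x2 ∨ x1 ∧ ¬x5   (distribution)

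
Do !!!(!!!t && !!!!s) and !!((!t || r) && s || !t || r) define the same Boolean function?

E1: !!!(!!!t && !!!!s)
    = !!!(!t && !!!!s)
    = !(!t && !!!!s)
    = !(!t && !!s)
    = t || !s
E2: !!((!t || r) && s || !t || r)
    = (!t || r) && s || !t || r
    = !t || r
These differ: at r=0, s=1, t=0, E1 = 0 but E2 = 1.

No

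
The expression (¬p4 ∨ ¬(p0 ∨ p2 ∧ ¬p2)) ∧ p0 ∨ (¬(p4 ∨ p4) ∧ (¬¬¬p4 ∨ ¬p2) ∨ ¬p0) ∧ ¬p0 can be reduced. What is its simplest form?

¬p4 ∨ ¬p0

(¬p4 ∨ ¬(p0 ∨ p2 ∧ ¬p2)) ∧ p0 ∨ (¬(p4 ∨ p4) ∧ (¬¬¬p4 ∨ ¬p2) ∨ ¬p0) ∧ ¬p0
= (¬p4 ∨ ¬p0) ∧ p0 ∨ (¬(p4 ∨ p4) ∧ (¬¬¬p4 ∨ ¬p2) ∨ ¬p0) ∧ ¬p0   — complement / identity
= (¬p4 ∨ ¬p0) ∧ p0 ∨ (¬(p4 ∨ p4) ∧ (¬p4 ∨ ¬p2) ∨ ¬p0) ∧ ¬p0   — double negation
= (¬p4 ∨ ¬p0) ∧ p0 ∨ (¬p4 ∧ (¬p4 ∨ ¬p2) ∨ ¬p0) ∧ ¬p0   — idempotence
= (¬p4 ∨ ¬p0) ∧ p0 ∨ (¬p4 ∨ ¬p0) ∧ ¬p0   — absorption
= ¬p4 ∨ ¬p0   — distribution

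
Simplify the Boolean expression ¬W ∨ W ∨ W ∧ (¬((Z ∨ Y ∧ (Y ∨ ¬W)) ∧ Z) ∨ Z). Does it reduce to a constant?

¬W ∨ W ∨ W ∧ (¬((Z ∨ Y ∧ (Y ∨ ¬W)) ∧ Z) ∨ Z)
= ¬W ∨ W ∨ W ∧ (¬((Z ∨ Y) ∧ Z) ∨ Z)
= ¬W ∨ W ∨ W ∧ (¬Z ∨ Z)
= ¬W ∨ W ∨ W
= ¬W ∨ W
= True

True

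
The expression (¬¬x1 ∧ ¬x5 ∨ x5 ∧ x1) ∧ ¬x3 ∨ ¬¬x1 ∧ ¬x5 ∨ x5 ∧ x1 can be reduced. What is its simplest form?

(¬¬x1 ∧ ¬x5 ∨ x5 ∧ x1) ∧ ¬x3 ∨ ¬¬x1 ∧ ¬x5 ∨ x5 ∧ x1
= ¬¬x1 ∧ ¬x5 ∨ x5 ∧ x1   (absorption)
= x1 ∧ ¬x5 ∨ x5 ∧ x1   (double negation)
= x1   (distribution)

x1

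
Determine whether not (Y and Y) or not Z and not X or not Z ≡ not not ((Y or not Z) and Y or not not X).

E1: not (Y and Y) or not Z and not X or not Z
    = not (Y and Y) or not Z   [absorption]
    = not Y or not Z   [idempotence]
E2: not not ((Y or not Z) and Y or not not X)
    = not not ((Y or not Z) and Y or X)   [double negation]
    = (Y or not Z) and Y or X   [double negation]
    = Y or X   [absorption]
These differ: at X=0, Y=0, Z=1, E1 = 1 but E2 = 0.

No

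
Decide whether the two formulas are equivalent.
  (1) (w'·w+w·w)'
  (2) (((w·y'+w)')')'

E1: (w'·w+w·w)'
    = w'   (distribution)
E2: (((w·y'+w)')')'
    = ((w')')'   (absorption)
    = w'   (double negation)
Both reduce to w', so they are equivalent.

Yes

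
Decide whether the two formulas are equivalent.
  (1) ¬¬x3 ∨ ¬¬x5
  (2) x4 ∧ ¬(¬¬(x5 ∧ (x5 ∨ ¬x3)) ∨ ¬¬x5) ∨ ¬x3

No

E1: ¬¬x3 ∨ ¬¬x5
    = ¬¬x3 ∨ x5   [double negation]
    = x3 ∨ x5   [double negation]
E2: x4 ∧ ¬(¬¬(x5 ∧ (x5 ∨ ¬x3)) ∨ ¬¬x5) ∨ ¬x3
    = x4 ∧ ¬(¬¬x5 ∨ ¬¬x5) ∨ ¬x3   [absorption]
    = x4 ∧ ¬x5 ∧ ¬x5 ∨ ¬x3   [De Morgan]
    = x4 ∧ ¬x5 ∨ ¬x3   [idempotence]
These differ: at x3=0, x4=0, x5=0, E1 = 0 but E2 = 1.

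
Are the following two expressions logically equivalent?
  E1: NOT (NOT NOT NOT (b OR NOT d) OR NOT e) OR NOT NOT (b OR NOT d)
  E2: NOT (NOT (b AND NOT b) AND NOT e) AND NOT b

No

E1: NOT (NOT NOT NOT (b OR NOT d) OR NOT e) OR NOT NOT (b OR NOT d)
    = NOT NOT (b OR NOT d) AND e OR NOT NOT (b OR NOT d)
    = NOT NOT (b OR NOT d)
    = b OR NOT d
E2: NOT (NOT (b AND NOT b) AND NOT e) AND NOT b
    = (b AND NOT b OR e) AND NOT b
    = e AND NOT b
These differ: at b=1, d=0, e=0, E1 = 1 but E2 = 0.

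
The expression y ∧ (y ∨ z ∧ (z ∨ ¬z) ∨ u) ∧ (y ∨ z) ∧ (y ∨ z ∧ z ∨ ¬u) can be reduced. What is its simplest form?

y

y ∧ (y ∨ z ∧ (z ∨ ¬z) ∨ u) ∧ (y ∨ z) ∧ (y ∨ z ∧ z ∨ ¬u)
= y ∧ (y ∨ z ∨ u) ∧ (y ∨ z) ∧ (y ∨ z ∧ z ∨ ¬u)
= y ∧ (y ∨ z) ∧ (y ∨ z ∧ z ∨ ¬u)
= y ∧ (y ∨ z) ∧ (y ∨ z ∨ ¬u)
= y ∧ (y ∨ z)
= y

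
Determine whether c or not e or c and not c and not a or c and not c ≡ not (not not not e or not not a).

E1: c or not e or c and not c and not a or c and not c
    = c or not e or c and not c   [absorption]
    = c or not e   [complement / identity]
E2: not (not not not e or not not a)
    = not not e and not a   [De Morgan]
    = e and not a   [double negation]
These differ: at a=0, c=1, e=0, E1 = 1 but E2 = 0.

No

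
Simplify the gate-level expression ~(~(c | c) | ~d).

~(~(c | c) | ~d)
= (c | c) & d   — De Morgan
= c & d   — idempotence

c & d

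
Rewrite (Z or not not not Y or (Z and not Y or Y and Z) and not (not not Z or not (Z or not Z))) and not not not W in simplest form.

(Z or not not not Y or (Z and not Y or Y and Z) and not (not not Z or not (Z or not Z))) and not not not W
= (Z or not not not Y or Z and not (not not Z or not (Z or not Z))) and not not not W   (distribution)
= (Z or not Y or Z and not (not not Z or not (Z or not Z))) and not not not W   (double negation)
= (Z or not Y or Z and not Z and (Z or not Z)) and not not not W   (De Morgan)
= (Z or not Y or Z and not Z) and not not not W   (complement / identity)
= (Z or not Y or Z and not Z) and not W   (double negation)
= (Z or not Y) and not W   (complement / identity)

(Z or not Y) and not W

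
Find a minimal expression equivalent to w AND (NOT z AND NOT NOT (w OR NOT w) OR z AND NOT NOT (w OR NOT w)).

w

w AND (NOT z AND NOT NOT (w OR NOT w) OR z AND NOT NOT (w OR NOT w))
= w AND NOT NOT (w OR NOT w)
= w AND (w OR NOT w)
= w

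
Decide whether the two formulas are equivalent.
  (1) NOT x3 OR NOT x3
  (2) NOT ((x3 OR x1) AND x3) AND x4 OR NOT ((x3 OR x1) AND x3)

E1: NOT x3 OR NOT x3
    = NOT x3
E2: NOT ((x3 OR x1) AND x3) AND x4 OR NOT ((x3 OR x1) AND x3)
    = NOT ((x3 OR x1) AND x3)
    = NOT x3
Both reduce to NOT x3, so they are equivalent.

Yes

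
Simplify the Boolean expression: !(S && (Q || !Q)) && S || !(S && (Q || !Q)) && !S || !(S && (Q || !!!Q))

!S

!(S && (Q || !Q)) && S || !(S && (Q || !Q)) && !S || !(S && (Q || !!!Q))
= !(S && (Q || !Q)) && S || !(S && (Q || !Q)) && !S || !(S && (Q || !Q))   [double negation]
= !(S && (Q || !Q)) || !(S && (Q || !Q))   [distribution]
= !(S && (Q || !Q))   [idempotence]
= !S   [complement / identity]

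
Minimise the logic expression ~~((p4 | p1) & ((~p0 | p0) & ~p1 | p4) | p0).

~~((p4 | p1) & ((~p0 | p0) & ~p1 | p4) | p0)
= ~~((p4 | p1) & (~p1 | p4) | p0)   — complement / identity
= (p4 | p1) & (~p1 | p4) | p0   — double negation
= p4 | p1 & ~p1 | p0   — distribution
= p4 | p0   — complement / identity

p4 | p0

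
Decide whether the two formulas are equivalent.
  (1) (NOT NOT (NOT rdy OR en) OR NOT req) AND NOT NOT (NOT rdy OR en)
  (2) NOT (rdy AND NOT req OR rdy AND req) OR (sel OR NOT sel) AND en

Yes

E1: (NOT NOT (NOT rdy OR en) OR NOT req) AND NOT NOT (NOT rdy OR en)
    = NOT NOT (NOT rdy OR en)   — absorption
    = NOT rdy OR en   — double negation
E2: NOT (rdy AND NOT req OR rdy AND req) OR (sel OR NOT sel) AND en
    = NOT rdy OR (sel OR NOT sel) AND en   — distribution
    = NOT rdy OR en   — complement / identity
Both reduce to NOT rdy OR en, so they are equivalent.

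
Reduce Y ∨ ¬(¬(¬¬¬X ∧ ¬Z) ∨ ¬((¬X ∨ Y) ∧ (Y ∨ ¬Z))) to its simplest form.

Y ∨ ¬(¬(¬¬¬X ∧ ¬Z) ∨ ¬((¬X ∨ Y) ∧ (Y ∨ ¬Z)))
= Y ∨ ¬¬¬X ∧ ¬Z ∧ (¬X ∨ Y) ∧ (Y ∨ ¬Z)
= Y ∨ ¬¬¬X ∧ ¬Z ∧ (¬X ∧ ¬Z ∨ Y)
= Y ∨ ¬X ∧ ¬Z ∧ (¬X ∧ ¬Z ∨ Y)
= Y ∨ ¬X ∧ ¬Z

Y ∨ ¬X ∧ ¬Z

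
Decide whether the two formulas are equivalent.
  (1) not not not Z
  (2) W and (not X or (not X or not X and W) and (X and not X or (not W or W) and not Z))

E1: not not not Z
    = not Z   (double negation)
E2: W and (not X or (not X or not X and W) and (X and not X or (not W or W) and not Z))
    = W and (not X or (not X or not X and W) and (X and not X or not Z))   (complement / identity)
    = W and (not X or (not X or not X and W) and not Z)   (complement / identity)
    = W and (not X or not X and not Z)   (absorption)
    = W and not X   (absorption)
These differ: at W=0, X=0, Z=0, E1 = 1 but E2 = 0.

No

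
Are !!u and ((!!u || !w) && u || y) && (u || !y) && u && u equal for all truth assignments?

Yes

E1: !!u
    = u   [double negation]
E2: ((!!u || !w) && u || y) && (u || !y) && u && u
    = ((!!u || !w) && u || y) && u && u   [absorption]
    = ((!!u || !w) && u || y) && u   [idempotence]
    = ((u || !w) && u || y) && u   [double negation]
    = (u || y) && u   [absorption]
    = u   [absorption]
Both reduce to u, so they are equivalent.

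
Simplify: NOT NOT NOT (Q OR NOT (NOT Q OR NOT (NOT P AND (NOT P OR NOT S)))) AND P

NOT Q AND P

NOT NOT NOT (Q OR NOT (NOT Q OR NOT (NOT P AND (NOT P OR NOT S)))) AND P
= NOT NOT NOT (Q OR NOT (NOT Q OR NOT NOT P)) AND P   [absorption]
= NOT NOT NOT (Q OR Q AND NOT P) AND P   [De Morgan]
= NOT (Q OR Q AND NOT P) AND P   [double negation]
= NOT Q AND P   [absorption]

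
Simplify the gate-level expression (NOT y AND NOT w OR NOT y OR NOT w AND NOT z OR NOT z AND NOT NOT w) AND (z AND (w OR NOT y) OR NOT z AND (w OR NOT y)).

(NOT y AND NOT w OR NOT y OR NOT w AND NOT z OR NOT z AND NOT NOT w) AND (z AND (w OR NOT y) OR NOT z AND (w OR NOT y))
= (NOT y AND NOT w OR NOT y OR NOT w AND NOT z OR NOT z AND w) AND (z AND (w OR NOT y) OR NOT z AND (w OR NOT y))   — double negation
= (NOT y AND NOT w OR NOT y OR NOT w AND NOT z OR NOT z AND w) AND (w OR NOT y)   — distribution
= (NOT y OR NOT w AND NOT z OR NOT z AND w) AND (w OR NOT y)   — absorption
= NOT y OR (NOT w AND NOT z OR NOT z AND w) AND w   — distribution
= NOT y OR NOT z AND w   — distribution

NOT y OR NOT z AND w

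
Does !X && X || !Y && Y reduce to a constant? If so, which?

!X && X || !Y && Y
= !X && X   [complement / identity]
= false   [complement]

yes, False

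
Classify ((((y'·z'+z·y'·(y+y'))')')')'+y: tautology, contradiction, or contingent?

((((y'·z'+z·y'·(y+y'))')')')'+y
= ((((y'·z'+z·y')')')')'+y   (complement / identity)
= ((((y')')')')'+y   (distribution)
= ((y')')'+y   (double negation)
= y'+y   (double negation)
= 1   (complement)

tautology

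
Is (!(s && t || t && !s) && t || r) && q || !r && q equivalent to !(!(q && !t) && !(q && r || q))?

E1: (!(s && t || t && !s) && t || r) && q || !r && q
    = (!t && t || r) && q || !r && q   — distribution
    = r && q || !r && q   — complement / identity
    = q   — distribution
E2: !(!(q && !t) && !(q && r || q))
    = q && !t || q && r || q   — De Morgan
    = q && !t || q   — absorption
    = q   — absorption
Both reduce to q, so they are equivalent.

Yes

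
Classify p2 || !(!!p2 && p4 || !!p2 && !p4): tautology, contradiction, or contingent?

tautology

p2 || !(!!p2 && p4 || !!p2 && !p4)
= p2 || !!!p2   (distribution)
= p2 || !p2   (double negation)
= true   (complement)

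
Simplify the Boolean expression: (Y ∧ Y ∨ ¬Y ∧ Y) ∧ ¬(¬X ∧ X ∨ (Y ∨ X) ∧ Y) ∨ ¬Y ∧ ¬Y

(Y ∧ Y ∨ ¬Y ∧ Y) ∧ ¬(¬X ∧ X ∨ (Y ∨ X) ∧ Y) ∨ ¬Y ∧ ¬Y
= (Y ∧ Y ∨ ¬Y ∧ Y) ∧ ¬((Y ∨ X) ∧ Y) ∨ ¬Y ∧ ¬Y   — complement / identity
= (Y ∧ Y ∨ ¬Y ∧ Y) ∧ ¬((Y ∨ X) ∧ Y) ∨ ¬Y   — idempotence
= (Y ∧ Y ∨ ¬Y ∧ Y) ∧ ¬Y ∨ ¬Y   — absorption
= Y ∧ ¬Y ∨ ¬Y   — distribution
= ¬Y   — complement / identity

¬Y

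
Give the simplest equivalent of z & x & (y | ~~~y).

z & x

z & x & (y | ~~~y)
= z & x & (y | ~y)
= z & x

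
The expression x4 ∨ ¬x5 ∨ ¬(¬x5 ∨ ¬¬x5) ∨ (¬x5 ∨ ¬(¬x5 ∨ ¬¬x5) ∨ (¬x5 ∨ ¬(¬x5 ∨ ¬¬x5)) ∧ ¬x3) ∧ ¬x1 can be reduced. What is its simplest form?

x4 ∨ ¬x5

x4 ∨ ¬x5 ∨ ¬(¬x5 ∨ ¬¬x5) ∨ (¬x5 ∨ ¬(¬x5 ∨ ¬¬x5) ∨ (¬x5 ∨ ¬(¬x5 ∨ ¬¬x5)) ∧ ¬x3) ∧ ¬x1
= x4 ∨ ¬x5 ∨ ¬(¬x5 ∨ ¬¬x5) ∨ (¬x5 ∨ ¬(¬x5 ∨ ¬¬x5)) ∧ ¬x1
= x4 ∨ ¬x5 ∨ ¬(¬x5 ∨ ¬¬x5)
= x4 ∨ ¬x5 ∨ x5 ∧ ¬x5
= x4 ∨ ¬x5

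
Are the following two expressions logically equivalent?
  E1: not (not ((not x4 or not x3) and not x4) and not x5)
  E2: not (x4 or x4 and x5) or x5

Yes

E1: not (not ((not x4 or not x3) and not x4) and not x5)
    = not (not not x4 and not x5)   — absorption
    = not x4 or x5   — De Morgan
E2: not (x4 or x4 and x5) or x5
    = not x4 or x5   — absorption
Both reduce to not x4 or x5, so they are equivalent.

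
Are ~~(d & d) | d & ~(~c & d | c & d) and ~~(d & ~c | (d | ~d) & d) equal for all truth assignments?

Yes

E1: ~~(d & d) | d & ~(~c & d | c & d)
    = ~~(d & d) | d & ~d
    = d & d | d & ~d
    = d
E2: ~~(d & ~c | (d | ~d) & d)
    = ~~(d & ~c | d)
    = ~~d
    = d
Both reduce to d, so they are equivalent.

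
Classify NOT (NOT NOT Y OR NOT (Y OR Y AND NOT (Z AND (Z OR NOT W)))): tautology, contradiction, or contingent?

contradiction

NOT (NOT NOT Y OR NOT (Y OR Y AND NOT (Z AND (Z OR NOT W))))
= NOT (NOT NOT Y OR NOT (Y OR Y AND NOT Z))   [absorption]
= NOT (NOT NOT Y OR NOT Y)   [absorption]
= NOT Y AND Y   [De Morgan]
= FALSE   [complement]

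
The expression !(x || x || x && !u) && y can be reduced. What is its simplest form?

!(x || x || x && !u) && y
= !(x || x) && y   (absorption)
= !x && y   (idempotence)

!x && y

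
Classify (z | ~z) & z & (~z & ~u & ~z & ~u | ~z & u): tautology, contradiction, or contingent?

contradiction

(z | ~z) & z & (~z & ~u & ~z & ~u | ~z & u)
= (z | ~z) & z & (~z & ~u | ~z & u)   — idempotence
= (z | ~z) & z & ~z   — distribution
= z & ~z   — complement / identity
= 0   — complement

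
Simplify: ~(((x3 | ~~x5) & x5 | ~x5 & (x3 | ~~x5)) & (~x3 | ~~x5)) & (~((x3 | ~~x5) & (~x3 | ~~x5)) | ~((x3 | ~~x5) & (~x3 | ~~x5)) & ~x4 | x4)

~(((x3 | ~~x5) & x5 | ~x5 & (x3 | ~~x5)) & (~x3 | ~~x5)) & (~((x3 | ~~x5) & (~x3 | ~~x5)) | ~((x3 | ~~x5) & (~x3 | ~~x5)) & ~x4 | x4)
= ~((x3 | ~~x5) & (~x3 | ~~x5)) & (~((x3 | ~~x5) & (~x3 | ~~x5)) | ~((x3 | ~~x5) & (~x3 | ~~x5)) & ~x4 | x4)
= ~((x3 | ~~x5) & (~x3 | ~~x5)) & (~((x3 | ~~x5) & (~x3 | ~~x5)) | x4)
= ~((x3 | ~~x5) & (~x3 | ~~x5))
= ~(~~x5 | x3 & ~x3)
= ~~~x5
= ~x5

~x5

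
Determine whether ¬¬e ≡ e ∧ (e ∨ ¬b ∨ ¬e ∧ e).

E1: ¬¬e
    = e
E2: e ∧ (e ∨ ¬b ∨ ¬e ∧ e)
    = e ∧ (e ∨ ¬b)
    = e
Both reduce to e, so they are equivalent.

Yes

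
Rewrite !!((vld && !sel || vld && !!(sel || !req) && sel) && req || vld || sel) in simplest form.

vld || sel

!!((vld && !sel || vld && !!(sel || !req) && sel) && req || vld || sel)
= !!((vld && !sel || vld && (sel || !req) && sel) && req || vld || sel)   — double negation
= !!((vld && !sel || vld && sel) && req || vld || sel)   — absorption
= !!(vld && req || vld || sel)   — distribution
= !!(vld || sel)   — absorption
= vld || sel   — double negation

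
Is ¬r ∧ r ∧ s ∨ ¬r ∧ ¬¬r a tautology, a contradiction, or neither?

¬r ∧ r ∧ s ∨ ¬r ∧ ¬¬r
= ¬r ∧ r ∧ s ∨ ¬r ∧ r   — double negation
= ¬r ∧ r   — absorption
= False   — complement

contradiction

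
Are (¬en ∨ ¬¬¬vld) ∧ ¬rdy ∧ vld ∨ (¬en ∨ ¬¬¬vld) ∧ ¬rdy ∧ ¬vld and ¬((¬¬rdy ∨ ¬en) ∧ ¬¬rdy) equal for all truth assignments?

E1: (¬en ∨ ¬¬¬vld) ∧ ¬rdy ∧ vld ∨ (¬en ∨ ¬¬¬vld) ∧ ¬rdy ∧ ¬vld
    = (¬en ∨ ¬¬¬vld) ∧ ¬rdy   [distribution]
    = (¬en ∨ ¬vld) ∧ ¬rdy   [double negation]
E2: ¬((¬¬rdy ∨ ¬en) ∧ ¬¬rdy)
    = ¬((rdy ∨ ¬en) ∧ ¬¬rdy)   [double negation]
    = ¬((rdy ∨ ¬en) ∧ rdy)   [double negation]
    = ¬rdy   [absorption]
These differ: at en=1, rdy=0, vld=1, E1 = 0 but E2 = 1.

No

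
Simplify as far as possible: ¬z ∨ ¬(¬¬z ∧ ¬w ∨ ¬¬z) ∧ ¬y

¬z ∨ ¬(¬¬z ∧ ¬w ∨ ¬¬z) ∧ ¬y
= ¬z ∨ ¬¬¬z ∧ ¬y   — absorption
= ¬z ∨ ¬z ∧ ¬y   — double negation
= ¬z   — absorption

¬z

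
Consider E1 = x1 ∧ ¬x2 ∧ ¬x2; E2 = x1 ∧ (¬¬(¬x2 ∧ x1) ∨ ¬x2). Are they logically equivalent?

E1: x1 ∧ ¬x2 ∧ ¬x2
    = x1 ∧ ¬x2   [idempotence]
E2: x1 ∧ (¬¬(¬x2 ∧ x1) ∨ ¬x2)
    = x1 ∧ (¬x2 ∧ x1 ∨ ¬x2)   [double negation]
    = x1 ∧ ¬x2   [absorption]
Both reduce to x1 ∧ ¬x2, so they are equivalent.

Yes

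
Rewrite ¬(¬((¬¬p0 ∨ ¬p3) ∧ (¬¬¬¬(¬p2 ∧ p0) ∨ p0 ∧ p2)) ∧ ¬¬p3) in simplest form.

¬(¬((¬¬p0 ∨ ¬p3) ∧ (¬¬¬¬(¬p2 ∧ p0) ∨ p0 ∧ p2)) ∧ ¬¬p3)
= ¬(¬((¬¬p0 ∨ ¬p3) ∧ (¬¬(¬p2 ∧ p0) ∨ p0 ∧ p2)) ∧ ¬¬p3)   [double negation]
= ¬(¬((¬¬p0 ∨ ¬p3) ∧ (¬p2 ∧ p0 ∨ p0 ∧ p2)) ∧ ¬¬p3)   [double negation]
= ¬(¬((¬¬p0 ∨ ¬p3) ∧ p0) ∧ ¬¬p3)   [distribution]
= ¬(¬((p0 ∨ ¬p3) ∧ p0) ∧ ¬¬p3)   [double negation]
= ¬(¬p0 ∧ ¬¬p3)   [absorption]
= p0 ∨ ¬p3   [De Morgan]

p0 ∨ ¬p3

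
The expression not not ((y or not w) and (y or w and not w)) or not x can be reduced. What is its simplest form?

y or not x

not not ((y or not w) and (y or w and not w)) or not x
= not not ((y or not w) and y) or not x   [complement / identity]
= not not y or not x   [absorption]
= y or not x   [double negation]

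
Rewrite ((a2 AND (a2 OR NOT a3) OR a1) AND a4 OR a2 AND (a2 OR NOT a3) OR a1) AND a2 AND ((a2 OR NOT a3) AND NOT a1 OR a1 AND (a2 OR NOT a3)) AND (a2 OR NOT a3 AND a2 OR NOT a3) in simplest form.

((a2 AND (a2 OR NOT a3) OR a1) AND a4 OR a2 AND (a2 OR NOT a3) OR a1) AND a2 AND ((a2 OR NOT a3) AND NOT a1 OR a1 AND (a2 OR NOT a3)) AND (a2 OR NOT a3 AND a2 OR NOT a3)
= ((a2 AND (a2 OR NOT a3) OR a1) AND a4 OR a2 AND (a2 OR NOT a3) OR a1) AND a2 AND ((a2 OR NOT a3) AND NOT a1 OR a1 AND (a2 OR NOT a3)) AND (a2 OR NOT a3)
= (a2 AND (a2 OR NOT a3) OR a1) AND a2 AND ((a2 OR NOT a3) AND NOT a1 OR a1 AND (a2 OR NOT a3)) AND (a2 OR NOT a3)
= (a2 AND (a2 OR NOT a3) OR a1) AND a2 AND (a2 OR NOT a3) AND (a2 OR NOT a3)
= (a2 AND (a2 OR NOT a3) OR a1) AND a2 AND (a2 OR NOT a3)
= a2 AND (a2 OR NOT a3)
= a2

a2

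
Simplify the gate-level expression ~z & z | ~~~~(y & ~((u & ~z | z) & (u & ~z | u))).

~z & z | ~~~~(y & ~((u & ~z | z) & (u & ~z | u)))
= ~z & z | ~~~~(y & ~(z & u | u & ~z))   — distribution
= ~~~~(y & ~(z & u | u & ~z))   — complement / identity
= ~~~~(y & ~u)   — distribution
= ~~(y & ~u)   — double negation
= y & ~u   — double negation

y & ~u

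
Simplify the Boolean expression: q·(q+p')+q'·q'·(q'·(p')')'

q·(q+p')+q'·q'·(q'·(p')')'
= q·(q+p')+q'·q'·(q+p')   — De Morgan
= q·(q+p')+q'·(q+p')   — idempotence
= q+p'   — distribution

q+p'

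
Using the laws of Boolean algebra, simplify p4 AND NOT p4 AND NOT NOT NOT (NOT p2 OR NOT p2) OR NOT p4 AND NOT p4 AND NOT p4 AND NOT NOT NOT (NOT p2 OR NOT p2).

p4 AND NOT p4 AND NOT NOT NOT (NOT p2 OR NOT p2) OR NOT p4 AND NOT p4 AND NOT p4 AND NOT NOT NOT (NOT p2 OR NOT p2)
= p4 AND NOT p4 AND NOT NOT NOT (NOT p2 OR NOT p2) OR NOT p4 AND NOT p4 AND NOT NOT NOT (NOT p2 OR NOT p2)
= NOT p4 AND NOT NOT NOT (NOT p2 OR NOT p2)
= NOT p4 AND NOT (NOT p2 OR NOT p2)
= NOT p4 AND p2 AND p2
= NOT p4 AND p2

NOT p4 AND p2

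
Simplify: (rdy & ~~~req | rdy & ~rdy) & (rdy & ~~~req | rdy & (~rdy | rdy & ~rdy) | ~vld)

rdy & ~req

(rdy & ~~~req | rdy & ~rdy) & (rdy & ~~~req | rdy & (~rdy | rdy & ~rdy) | ~vld)
= (rdy & ~~~req | rdy & ~rdy) & (rdy & ~~~req | rdy & ~rdy | ~vld)   — complement / identity
= rdy & ~~~req | rdy & ~rdy   — absorption
= rdy & ~req | rdy & ~rdy   — double negation
= rdy & ~req   — complement / identity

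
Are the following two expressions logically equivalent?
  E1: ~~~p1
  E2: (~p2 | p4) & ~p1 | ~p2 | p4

No

E1: ~~~p1
    = ~p1   — double negation
E2: (~p2 | p4) & ~p1 | ~p2 | p4
    = ~p2 | p4   — absorption
These differ: at p1=1, p2=0, p4=0, E1 = 0 but E2 = 1.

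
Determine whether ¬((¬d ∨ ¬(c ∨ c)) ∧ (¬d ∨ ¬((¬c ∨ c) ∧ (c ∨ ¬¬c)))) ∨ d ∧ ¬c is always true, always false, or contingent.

contingent

¬((¬d ∨ ¬(c ∨ c)) ∧ (¬d ∨ ¬((¬c ∨ c) ∧ (c ∨ ¬¬c)))) ∨ d ∧ ¬c
= ¬((¬d ∨ ¬(c ∨ c)) ∧ (¬d ∨ ¬((¬c ∨ c) ∧ (c ∨ c)))) ∨ d ∧ ¬c
= ¬((¬d ∨ ¬(c ∨ c)) ∧ (¬d ∨ ¬(c ∨ c))) ∨ d ∧ ¬c
= ¬(¬d ∨ ¬(c ∨ c)) ∨ d ∧ ¬c
= d ∧ (c ∨ c) ∨ d ∧ ¬c
= d ∧ c ∨ d ∧ ¬c
= d
This depends on d, so it is not a constant.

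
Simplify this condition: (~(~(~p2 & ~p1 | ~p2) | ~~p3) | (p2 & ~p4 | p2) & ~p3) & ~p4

(~(~(~p2 & ~p1 | ~p2) | ~~p3) | (p2 & ~p4 | p2) & ~p3) & ~p4
= ((~p2 & ~p1 | ~p2) & ~p3 | (p2 & ~p4 | p2) & ~p3) & ~p4   [De Morgan]
= (~p2 & ~p3 | (p2 & ~p4 | p2) & ~p3) & ~p4   [absorption]
= (~p2 & ~p3 | p2 & ~p3) & ~p4   [absorption]
= ~p3 & ~p4   [distribution]

~p3 & ~p4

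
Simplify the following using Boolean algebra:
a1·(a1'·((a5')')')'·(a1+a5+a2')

a1·(a1'·((a5')')')'·(a1+a5+a2')
= a1·(a1'·a5')'·(a1+a5+a2')   [double negation]
= a1·(a1+a5)·(a1+a5+a2')   [De Morgan]
= a1·(a1+a5)   [absorption]
= a1   [absorption]

a1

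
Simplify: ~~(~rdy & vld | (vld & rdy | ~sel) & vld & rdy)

vld

~~(~rdy & vld | (vld & rdy | ~sel) & vld & rdy)
= ~~(~rdy & vld | vld & rdy)   — absorption
= ~~vld   — distribution
= vld   — double negation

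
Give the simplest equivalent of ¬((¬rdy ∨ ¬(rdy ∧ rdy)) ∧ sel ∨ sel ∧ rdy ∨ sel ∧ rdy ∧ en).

¬sel

¬((¬rdy ∨ ¬(rdy ∧ rdy)) ∧ sel ∨ sel ∧ rdy ∨ sel ∧ rdy ∧ en)
= ¬((¬rdy ∨ ¬(rdy ∧ rdy)) ∧ sel ∨ sel ∧ rdy)   — absorption
= ¬((¬rdy ∨ ¬rdy) ∧ sel ∨ sel ∧ rdy)   — idempotence
= ¬(¬rdy ∧ sel ∨ sel ∧ rdy)   — idempotence
= ¬sel   — distribution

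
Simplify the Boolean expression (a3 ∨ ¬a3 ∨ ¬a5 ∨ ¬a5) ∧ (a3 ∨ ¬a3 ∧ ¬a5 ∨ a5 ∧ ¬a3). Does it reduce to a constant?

(a3 ∨ ¬a3 ∨ ¬a5 ∨ ¬a5) ∧ (a3 ∨ ¬a3 ∧ ¬a5 ∨ a5 ∧ ¬a3)
= (a3 ∨ ¬a3 ∨ ¬a5) ∧ (a3 ∨ ¬a3 ∧ ¬a5 ∨ a5 ∧ ¬a3)
= (a3 ∨ ¬a3 ∨ ¬a5) ∧ (a3 ∨ ¬a3)
= a3 ∨ ¬a3
= True

True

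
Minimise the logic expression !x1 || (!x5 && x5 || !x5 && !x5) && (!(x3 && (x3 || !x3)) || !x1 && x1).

!x1 || (!x5 && x5 || !x5 && !x5) && (!(x3 && (x3 || !x3)) || !x1 && x1)
= !x1 || !x5 && (!(x3 && (x3 || !x3)) || !x1 && x1)   [distribution]
= !x1 || !x5 && !(x3 && (x3 || !x3))   [complement / identity]
= !x1 || !x5 && !x3   [complement / identity]

!x1 || !x5 && !x3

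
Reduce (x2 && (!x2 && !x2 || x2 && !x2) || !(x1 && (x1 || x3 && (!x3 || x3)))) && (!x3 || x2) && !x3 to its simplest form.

!x1 && !x3

(x2 && (!x2 && !x2 || x2 && !x2) || !(x1 && (x1 || x3 && (!x3 || x3)))) && (!x3 || x2) && !x3
= (x2 && (!x2 && !x2 || x2 && !x2) || !(x1 && (x1 || x3 && (!x3 || x3)))) && !x3   — absorption
= (x2 && (!x2 && !x2 || x2 && !x2) || !(x1 && (x1 || x3))) && !x3   — complement / identity
= (x2 && !x2 || !(x1 && (x1 || x3))) && !x3   — distribution
= !(x1 && (x1 || x3)) && !x3   — complement / identity
= !x1 && !x3   — absorption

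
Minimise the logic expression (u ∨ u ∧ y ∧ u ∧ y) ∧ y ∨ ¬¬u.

u

(u ∨ u ∧ y ∧ u ∧ y) ∧ y ∨ ¬¬u
= (u ∨ u ∧ y ∧ u ∧ y) ∧ y ∨ u   [double negation]
= (u ∨ u ∧ y) ∧ y ∨ u   [idempotence]
= u ∧ y ∨ u   [absorption]
= u   [absorption]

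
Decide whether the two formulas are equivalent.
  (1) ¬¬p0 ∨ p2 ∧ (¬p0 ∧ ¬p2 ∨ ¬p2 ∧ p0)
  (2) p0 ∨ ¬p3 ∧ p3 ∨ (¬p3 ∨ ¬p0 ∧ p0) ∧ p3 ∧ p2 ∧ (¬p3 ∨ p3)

Yes

E1: ¬¬p0 ∨ p2 ∧ (¬p0 ∧ ¬p2 ∨ ¬p2 ∧ p0)
    = ¬¬p0 ∨ p2 ∧ ¬p2
    = ¬¬p0
    = p0
E2: p0 ∨ ¬p3 ∧ p3 ∨ (¬p3 ∨ ¬p0 ∧ p0) ∧ p3 ∧ p2 ∧ (¬p3 ∨ p3)
    = p0 ∨ ¬p3 ∧ p3 ∨ ¬p3 ∧ p3 ∧ p2 ∧ (¬p3 ∨ p3)
    = p0 ∨ ¬p3 ∧ p3 ∨ ¬p3 ∧ p3 ∧ p2
    = p0 ∨ ¬p3 ∧ p3
    = p0
Both reduce to p0, so they are equivalent.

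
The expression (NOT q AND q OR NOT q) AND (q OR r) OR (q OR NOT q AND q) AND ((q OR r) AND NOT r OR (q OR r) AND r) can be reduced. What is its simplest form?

(NOT q AND q OR NOT q) AND (q OR r) OR (q OR NOT q AND q) AND ((q OR r) AND NOT r OR (q OR r) AND r)
= (NOT q AND q OR NOT q) AND (q OR r) OR q AND ((q OR r) AND NOT r OR (q OR r) AND r)   (complement / identity)
= (NOT q AND q OR NOT q) AND (q OR r) OR q AND (q OR r)   (distribution)
= NOT q AND (q OR r) OR q AND (q OR r)   (complement / identity)
= q OR r   (distribution)

q OR r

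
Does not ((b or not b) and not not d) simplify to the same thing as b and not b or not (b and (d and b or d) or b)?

E1: not ((b or not b) and not not d)
    = not not not d   [complement / identity]
    = not d   [double negation]
E2: b and not b or not (b and (d and b or d) or b)
    = not (b and (d and b or d) or b)   [complement / identity]
    = not (b and d or b)   [absorption]
    = not b   [absorption]
These differ: at b=0, d=1, E1 = 0 but E2 = 1.

No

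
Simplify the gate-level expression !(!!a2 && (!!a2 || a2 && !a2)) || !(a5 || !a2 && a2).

!a2 || !a5

!(!!a2 && (!!a2 || a2 && !a2)) || !(a5 || !a2 && a2)
= !(!!a2 && (!!a2 || a2 && !a2)) || !a5   (complement / identity)
= !(!!a2 && !!a2) || !a5   (complement / identity)
= !!!a2 || !a5   (idempotence)
= !a2 || !a5   (double negation)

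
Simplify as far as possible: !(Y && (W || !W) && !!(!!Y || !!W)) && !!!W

!Y && !W

!(Y && (W || !W) && !!(!!Y || !!W)) && !!!W
= !(Y && (W || !W) && !(!Y && !W)) && !!!W   (De Morgan)
= !(Y && (W || !W) && (Y || W)) && !!!W   (De Morgan)
= !(Y && (Y || W)) && !!!W   (complement / identity)
= !Y && !!!W   (absorption)
= !Y && !W   (double negation)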